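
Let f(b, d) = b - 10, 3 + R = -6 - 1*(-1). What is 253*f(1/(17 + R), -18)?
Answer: -22517/9 ≈ -2501.9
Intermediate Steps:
R = -8 (R = -3 + (-6 - 1*(-1)) = -3 + (-6 + 1) = -3 - 5 = -8)
f(b, d) = -10 + b
253*f(1/(17 + R), -18) = 253*(-10 + 1/(17 - 8)) = 253*(-10 + 1/9) = 253*(-10 + ⅑) = 253*(-89/9) = -22517/9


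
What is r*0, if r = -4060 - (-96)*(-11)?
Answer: 0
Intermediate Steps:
r = -5116 (r = -4060 - 1*1056 = -4060 - 1056 = -5116)
r*0 = -5116*0 = 0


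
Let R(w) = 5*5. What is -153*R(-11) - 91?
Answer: -3916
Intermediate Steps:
R(w) = 25
-153*R(-11) - 91 = -153*25 - 91 = -3825 - 91 = -3916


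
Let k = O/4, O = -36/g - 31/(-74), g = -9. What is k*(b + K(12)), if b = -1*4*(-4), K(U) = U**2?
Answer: 6540/37 ≈ 176.76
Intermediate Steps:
O = 327/74 (O = -36/(-9) - 31/(-74) = -36*(-1/9) - 31*(-1/74) = 4 + 31/74 = 327/74 ≈ 4.4189)
b = 16 (b = -4*(-4) = 16)
k = 327/296 (k = (327/74)/4 = (327/74)*(1/4) = 327/296 ≈ 1.1047)
k*(b + K(12)) = 327*(16 + 12**2)/296 = 327*(16 + 144)/296 = (327/296)*160 = 6540/37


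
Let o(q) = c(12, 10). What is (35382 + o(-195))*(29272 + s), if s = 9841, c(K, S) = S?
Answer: 1384287296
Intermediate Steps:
o(q) = 10
(35382 + o(-195))*(29272 + s) = (35382 + 10)*(29272 + 9841) = 35392*39113 = 1384287296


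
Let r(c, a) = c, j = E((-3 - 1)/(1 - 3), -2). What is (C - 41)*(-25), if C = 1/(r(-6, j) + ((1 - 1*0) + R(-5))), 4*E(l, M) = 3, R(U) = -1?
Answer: 6175/6 ≈ 1029.2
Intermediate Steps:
E(l, M) = 3/4 (E(l, M) = (1/4)*3 = 3/4)
j = 3/4 ≈ 0.75000
C = -1/6 (C = 1/(-6 + ((1 - 1*0) - 1)) = 1/(-6 + ((1 + 0) - 1)) = 1/(-6 + (1 - 1)) = 1/(-6 + 0) = 1/(-6) = -1/6 ≈ -0.16667)
(C - 41)*(-25) = (-1/6 - 41)*(-25) = -247/6*(-25) = 6175/6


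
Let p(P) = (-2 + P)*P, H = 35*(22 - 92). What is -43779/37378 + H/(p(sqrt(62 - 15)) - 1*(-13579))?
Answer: -586010103222/433742927629 - 1225*sqrt(47)/46416922 ≈ -1.3512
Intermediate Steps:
H = -2450 (H = 35*(-70) = -2450)
p(P) = P*(-2 + P)
-43779/37378 + H/(p(sqrt(62 - 15)) - 1*(-13579)) = -43779/37378 - 2450/(sqrt(62 - 15)*(-2 + sqrt(62 - 15)) - 1*(-13579)) = -43779*1/37378 - 2450/(sqrt(47)*(-2 + sqrt(47)) + 13579) = -43779/37378 - 2450/(13579 + sqrt(47)*(-2 + sqrt(47)))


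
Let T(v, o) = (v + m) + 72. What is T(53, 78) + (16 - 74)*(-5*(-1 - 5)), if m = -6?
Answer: -1621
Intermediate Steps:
T(v, o) = 66 + v (T(v, o) = (v - 6) + 72 = (-6 + v) + 72 = 66 + v)
T(53, 78) + (16 - 74)*(-5*(-1 - 5)) = (66 + 53) + (16 - 74)*(-5*(-1 - 5)) = 119 - (-290)*(-6) = 119 - 58*30 = 119 - 1740 = -1621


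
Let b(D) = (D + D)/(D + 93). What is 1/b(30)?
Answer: 41/20 ≈ 2.0500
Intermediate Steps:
b(D) = 2*D/(93 + D) (b(D) = (2*D)/(93 + D) = 2*D/(93 + D))
1/b(30) = 1/(2*30/(93 + 30)) = 1/(2*30/123) = 1/(2*30*(1/123)) = 1/(20/41) = 41/20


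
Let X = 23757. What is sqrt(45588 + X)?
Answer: 3*sqrt(7705) ≈ 263.33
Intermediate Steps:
sqrt(45588 + X) = sqrt(45588 + 23757) = sqrt(69345) = 3*sqrt(7705)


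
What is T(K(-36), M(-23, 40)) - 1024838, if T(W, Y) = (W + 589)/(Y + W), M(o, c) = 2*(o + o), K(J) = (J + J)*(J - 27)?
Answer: -4554374947/4444 ≈ -1.0248e+6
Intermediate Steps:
K(J) = 2*J*(-27 + J) (K(J) = (2*J)*(-27 + J) = 2*J*(-27 + J))
M(o, c) = 4*o (M(o, c) = 2*(2*o) = 4*o)
T(W, Y) = (589 + W)/(W + Y)
T(K(-36), M(-23, 40)) - 1024838 = (589 + 2*(-36)*(-27 - 36))/(2*(-36)*(-27 - 36) + 4*(-23)) - 1024838 = (589 + 2*(-36)*(-63))/(2*(-36)*(-63) - 92) - 1024838 = (589 + 4536)/(4536 - 92) - 1024838 = 5125/4444 - 1024838 = -4554374947/4444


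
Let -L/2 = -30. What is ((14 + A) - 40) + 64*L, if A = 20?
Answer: 3834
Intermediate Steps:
L = 60 (L = -2*(-30) = 60)
((14 + A) - 40) + 64*L = ((14 + 20) - 40) + 64*60 = (34 - 40) + 3840 = -6 + 3840 = 3834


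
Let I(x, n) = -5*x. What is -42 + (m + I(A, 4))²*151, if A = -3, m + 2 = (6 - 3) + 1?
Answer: 43597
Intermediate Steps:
m = 2 (m = -2 + ((6 - 3) + 1) = -2 + (3 + 1) = -2 + 4 = 2)
-42 + (m + I(A, 4))²*151 = -42 + (2 - 5*(-3))²*151 = -42 + (2 + 15)²*151 = -42 + 17²*151 = -42 + 289*151 = -42 + 43639 = 43597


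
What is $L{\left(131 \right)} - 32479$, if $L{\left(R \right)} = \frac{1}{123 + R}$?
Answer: $- \frac{8249665}{254} \approx -32479.0$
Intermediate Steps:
$L{\left(131 \right)} - 32479 = \frac{1}{123 + 131} - 32479 = \frac{1}{254} - 32479 = - \frac{8249665}{254}$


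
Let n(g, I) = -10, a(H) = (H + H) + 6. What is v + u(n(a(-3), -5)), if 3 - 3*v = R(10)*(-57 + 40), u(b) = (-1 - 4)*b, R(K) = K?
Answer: 323/3 ≈ 107.67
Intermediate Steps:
a(H) = 6 + 2*H (a(H) = 2*H + 6 = 6 + 2*H)
u(b) = -5*b
v = 173/3 (v = 1 - 10*(-57 + 40)/3 = 1 - 10*(-17)/3 = 1 - 1/3*(-170) = 1 + 170/3 = 173/3 ≈ 57.667)
v + u(n(a(-3), -5)) = 173/3 - 5*(-10) = 173/3 + 50 = 323/3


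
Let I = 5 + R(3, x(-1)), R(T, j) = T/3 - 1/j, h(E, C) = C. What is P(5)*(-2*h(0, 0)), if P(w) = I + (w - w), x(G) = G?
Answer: 0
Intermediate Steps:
R(T, j) = -1/j + T/3 (R(T, j) = T*(⅓) - 1/j = T/3 - 1/j = -1/j + T/3)
I = 7 (I = 5 + (-1/(-1) + (⅓)*3) = 5 + (-1*(-1) + 1) = 5 + (1 + 1) = 5 + 2 = 7)
P(w) = 7 (P(w) = 7 + (w - w) = 7 + 0 = 7)
P(5)*(-2*h(0, 0)) = 7*(-2*0) = 7*0 = 0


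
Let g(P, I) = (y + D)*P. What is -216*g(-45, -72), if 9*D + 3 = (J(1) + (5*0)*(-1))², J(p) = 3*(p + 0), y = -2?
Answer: -12960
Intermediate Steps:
J(p) = 3*p
D = ⅔ (D = -⅓ + (3*1 + (5*0)*(-1))²/9 = -⅓ + (3 + 0*(-1))²/9 = -⅓ + (3 + 0)²/9 = -⅓ + (⅑)*3² = -⅓ + (⅑)*9 = -⅓ + 1 = ⅔ ≈ 0.66667)
g(P, I) = -4*P/3 (g(P, I) = (-2 + ⅔)*P = -4*P/3)
-216*g(-45, -72) = -(-288)*(-45) = -216*60 = -12960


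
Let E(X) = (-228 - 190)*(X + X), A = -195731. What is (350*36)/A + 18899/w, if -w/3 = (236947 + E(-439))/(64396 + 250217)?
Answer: -129312680341933/39403977727 ≈ -3281.7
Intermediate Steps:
E(X) = -836*X
w = -201317/34957 (w = -3*(236947 - 836*(-439))/(64396 + 250217) = -3*(236947 + 367004)/314613 = -1811853/314613 = -3*201317/104871 = -201317/34957 ≈ -5.7590)
(350*36)/A + 18899/w = (350*36)/(-195731) + 18899/(-201317/34957) = 12600*(-1/195731) + 18899*(-34957/201317) = -12600/195731 - 660652343/201317 = -129312680341933/39403977727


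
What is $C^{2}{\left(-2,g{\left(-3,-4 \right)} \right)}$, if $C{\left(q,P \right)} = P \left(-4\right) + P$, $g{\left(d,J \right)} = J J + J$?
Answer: $1296$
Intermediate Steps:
$g{\left(d,J \right)} = J + J^{2}$ ($g{\left(d,J \right)} = J^{2} + J = J + J^{2}$)
$C{\left(q,P \right)} = - 3 P$ ($C{\left(q,P \right)} = - 4 P + P = - 3 P$)
$C^{2}{\left(-2,g{\left(-3,-4 \right)} \right)} = \left(- 3 \left(- 4 \left(1 - 4\right)\right)\right)^{2} = \left(- 3 \left(\left(-4\right) \left(-3\right)\right)\right)^{2} = \left(\left(-3\right) 12\right)^{2} = \left(-36\right)^{2} = 1296$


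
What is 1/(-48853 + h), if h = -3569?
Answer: -1/52422 ≈ -1.9076e-5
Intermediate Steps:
1/(-48853 + h) = 1/(-48853 - 3569) = 1/(-52422) = -1/52422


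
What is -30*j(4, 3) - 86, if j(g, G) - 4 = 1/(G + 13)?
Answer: -1663/8 ≈ -207.88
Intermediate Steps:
j(g, G) = 4 + 1/(13 + G) (j(g, G) = 4 + 1/(G + 13) = 4 + 1/(13 + G))
-30*j(4, 3) - 86 = -30*(53 + 4*3)/(13 + 3) - 86 = -30*(53 + 12)/16 - 86 = -15*65/8 - 86 = -30*65/16 - 86 = -975/8 - 86 = -1663/8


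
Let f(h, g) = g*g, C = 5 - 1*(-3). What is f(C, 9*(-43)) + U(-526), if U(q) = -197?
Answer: 149572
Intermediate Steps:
C = 8 (C = 5 + 3 = 8)
f(h, g) = g²
f(C, 9*(-43)) + U(-526) = (9*(-43))² - 197 = (-387)² - 197 = 149769 - 197 = 149572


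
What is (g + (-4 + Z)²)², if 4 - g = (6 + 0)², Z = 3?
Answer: 961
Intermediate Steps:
g = -32 (g = 4 - (6 + 0)² = 4 - 1*6² = 4 - 1*36 = 4 - 36 = -32)
(g + (-4 + Z)²)² = (-32 + (-4 + 3)²)² = (-32 + (-1)²)² = (-32 + 1)² = (-31)² = 961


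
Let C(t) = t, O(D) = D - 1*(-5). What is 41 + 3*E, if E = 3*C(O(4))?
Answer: 122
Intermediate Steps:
O(D) = 5 + D (O(D) = D + 5 = 5 + D)
E = 27 (E = 3*(5 + 4) = 3*9 = 27)
41 + 3*E = 41 + 3*27 = 41 + 81 = 122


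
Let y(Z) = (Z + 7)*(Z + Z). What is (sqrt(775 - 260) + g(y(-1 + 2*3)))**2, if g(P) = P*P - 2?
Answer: (14398 + sqrt(515))**2 ≈ 2.0796e+8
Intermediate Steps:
y(Z) = 2*Z*(7 + Z) (y(Z) = (7 + Z)*(2*Z) = 2*Z*(7 + Z))
g(P) = -2 + P**2 (g(P) = P**2 - 2 = -2 + P**2)
(sqrt(775 - 260) + g(y(-1 + 2*3)))**2 = (sqrt(775 - 260) + (-2 + (2*(-1 + 2*3)*(7 + (-1 + 2*3)))**2))**2 = (sqrt(515) + (-2 + (2*(-1 + 6)*(7 + (-1 + 6)))**2))**2 = (sqrt(515) + (-2 + (2*5*(7 + 5))**2))**2 = (sqrt(515) + (-2 + (2*5*12)**2))**2 = (sqrt(515) + (-2 + 120**2))**2 = (sqrt(515) + (-2 + 14400))**2 = (sqrt(515) + 14398)**2 = (14398 + sqrt(515))**2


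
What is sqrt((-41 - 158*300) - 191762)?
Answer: I*sqrt(239203) ≈ 489.08*I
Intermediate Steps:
sqrt((-41 - 158*300) - 191762) = sqrt((-41 - 47400) - 191762) = sqrt(-47441 - 191762) = sqrt(-239203) = I*sqrt(239203)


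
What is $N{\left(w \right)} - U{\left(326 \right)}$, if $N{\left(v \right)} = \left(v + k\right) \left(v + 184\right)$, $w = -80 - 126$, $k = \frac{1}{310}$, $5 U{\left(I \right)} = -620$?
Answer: $\frac{721669}{155} \approx 4655.9$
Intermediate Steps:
$U{\left(I \right)} = -124$ ($U{\left(I \right)} = \frac{1}{5} \left(-620\right) = -124$)
$k = \frac{1}{310} \approx 0.0032258$
$w = -206$
$N{\left(v \right)} = \left(184 + v\right) \left(\frac{1}{310} + v\right)$ ($N{\left(v \right)} = \left(v + \frac{1}{310}\right) \left(v + 184\right) = \left(\frac{1}{310} + v\right) \left(184 + v\right) = \left(184 + v\right) \left(\frac{1}{310} + v\right)$)
$N{\left(w \right)} - U{\left(326 \right)} = \left(\frac{92}{155} + \left(-206\right)^{2} + \frac{57041}{310} \left(-206\right)\right) - -124 = \left(\frac{92}{155} + 42436 - \frac{5875223}{155}\right) + 124 = \frac{702449}{155} + 124 = \frac{721669}{155}$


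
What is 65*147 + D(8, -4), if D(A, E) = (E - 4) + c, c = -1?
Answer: 9546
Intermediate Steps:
D(A, E) = -5 + E (D(A, E) = (E - 4) - 1 = (-4 + E) - 1 = -5 + E)
65*147 + D(8, -4) = 65*147 + (-5 - 4) = 9555 - 9 = 9546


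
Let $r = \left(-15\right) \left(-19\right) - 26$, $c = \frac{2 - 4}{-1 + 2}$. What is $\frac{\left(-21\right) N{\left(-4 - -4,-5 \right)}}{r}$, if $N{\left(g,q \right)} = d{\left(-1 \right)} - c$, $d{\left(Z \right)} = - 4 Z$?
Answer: $- \frac{18}{37} \approx -0.48649$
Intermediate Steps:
$c = -2$ ($c = - \frac{2}{1} = \left(-2\right) 1 = -2$)
$N{\left(g,q \right)} = 6$ ($N{\left(g,q \right)} = \left(-4\right) \left(-1\right) - -2 = 4 + 2 = 6$)
$r = 259$ ($r = 285 - 26 = 259$)
$\frac{\left(-21\right) N{\left(-4 - -4,-5 \right)}}{r} = \frac{\left(-21\right) 6}{259} = \left(-126\right) \frac{1}{259} = - \frac{18}{37}$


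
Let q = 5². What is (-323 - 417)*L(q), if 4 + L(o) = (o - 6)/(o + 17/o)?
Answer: 774410/321 ≈ 2412.5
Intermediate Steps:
q = 25
L(o) = -4 + (-6 + o)/(o + 17/o) (L(o) = -4 + (o - 6)/(o + 17/o) = -4 + (-6 + o)/(o + 17/o))
(-323 - 417)*L(q) = (-323 - 417)*((-68 - 6*25 - 3*25²)/(17 + 25²)) = -740*(-68 - 150 - 3*625)/(17 + 625) = -740*(-68 - 150 - 1875)/642 = -370*(-2093)/321 = -740*(-2093/642) = 774410/321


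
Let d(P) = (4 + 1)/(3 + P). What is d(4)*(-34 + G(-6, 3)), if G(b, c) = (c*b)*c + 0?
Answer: -440/7 ≈ -62.857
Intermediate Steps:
G(b, c) = b*c² (G(b, c) = (b*c)*c + 0 = b*c² + 0 = b*c²)
d(P) = 5/(3 + P)
d(4)*(-34 + G(-6, 3)) = (5/(3 + 4))*(-34 - 6*3²) = (5/7)*(-34 - 6*9) = (5*(⅐))*(-34 - 54) = (5/7)*(-88) = -440/7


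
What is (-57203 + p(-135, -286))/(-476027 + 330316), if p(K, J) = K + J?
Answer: 57624/145711 ≈ 0.39547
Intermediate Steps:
p(K, J) = J + K
(-57203 + p(-135, -286))/(-476027 + 330316) = (-57203 + (-286 - 135))/(-476027 + 330316) = (-57203 - 421)/(-145711) = -57624*(-1/145711) = 57624/145711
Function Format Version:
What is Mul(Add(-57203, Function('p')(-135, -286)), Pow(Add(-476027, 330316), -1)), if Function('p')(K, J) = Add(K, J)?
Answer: Rational(57624, 145711) ≈ 0.39547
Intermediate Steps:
Function('p')(K, J) = Add(J, K)
Mul(Add(-57203, Function('p')(-135, -286)), Pow(Add(-476027, 330316), -1)) = Mul(Add(-57203, Add(-286, -135)), Pow(Add(-476027, 330316), -1)) = Mul(Add(-57203, -421), Pow(-145711, -1)) = Mul(-57624, Rational(-1, 145711)) = Rational(57624, 145711)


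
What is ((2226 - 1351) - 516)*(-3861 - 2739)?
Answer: -2369400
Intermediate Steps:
((2226 - 1351) - 516)*(-3861 - 2739) = (875 - 516)*(-6600) = 359*(-6600) = -2369400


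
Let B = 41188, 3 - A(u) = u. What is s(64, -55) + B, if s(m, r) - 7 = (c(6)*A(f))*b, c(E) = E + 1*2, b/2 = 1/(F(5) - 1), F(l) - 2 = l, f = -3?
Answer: 41211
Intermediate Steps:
F(l) = 2 + l
A(u) = 3 - u
b = ⅓ (b = 2/((2 + 5) - 1) = 2/(7 - 1) = 2/6 = 2*(⅙) = ⅓ ≈ 0.33333)
c(E) = 2 + E (c(E) = E + 2 = 2 + E)
s(m, r) = 23 (s(m, r) = 7 + ((2 + 6)*(3 - 1*(-3)))*(⅓) = 7 + (8*(3 + 3))*(⅓) = 7 + (8*6)*(⅓) = 7 + 48*(⅓) = 7 + 16 = 23)
s(64, -55) + B = 23 + 41188 = 41211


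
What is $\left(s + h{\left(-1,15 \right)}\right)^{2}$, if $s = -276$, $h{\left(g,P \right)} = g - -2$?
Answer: $75625$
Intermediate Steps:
$h{\left(g,P \right)} = 2 + g$ ($h{\left(g,P \right)} = g + 2 = 2 + g$)
$\left(s + h{\left(-1,15 \right)}\right)^{2} = \left(-276 + \left(2 - 1\right)\right)^{2} = \left(-276 + 1\right)^{2} = \left(-275\right)^{2} = 75625$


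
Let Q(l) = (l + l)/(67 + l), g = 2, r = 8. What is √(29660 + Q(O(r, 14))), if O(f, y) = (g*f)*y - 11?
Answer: √145341455/70 ≈ 172.23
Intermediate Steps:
O(f, y) = -11 + 2*f*y (O(f, y) = (2*f)*y - 11 = 2*f*y - 11 = -11 + 2*f*y)
Q(l) = 2*l/(67 + l) (Q(l) = (2*l)/(67 + l) = 2*l/(67 + l))
√(29660 + Q(O(r, 14))) = √(29660 + 2*(-11 + 2*8*14)/(67 + (-11 + 2*8*14))) = √(29660 + 2*(-11 + 224)/(67 + (-11 + 224))) = √(29660 + 2*213/(67 + 213)) = √(29660 + 2*213/280) = √(29660 + 2*213*(1/280)) = √(29660 + 213/140) = √(4152613/140) = √145341455/70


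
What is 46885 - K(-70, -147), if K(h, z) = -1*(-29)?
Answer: 46856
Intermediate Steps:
K(h, z) = 29
46885 - K(-70, -147) = 46885 - 1*29 = 46885 - 29 = 46856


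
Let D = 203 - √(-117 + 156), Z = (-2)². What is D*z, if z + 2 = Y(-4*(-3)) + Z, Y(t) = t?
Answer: 2842 - 14*√39 ≈ 2754.6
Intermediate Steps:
Z = 4
D = 203 - √39 ≈ 196.75
z = 14 (z = -2 + (-4*(-3) + 4) = -2 + (12 + 4) = -2 + 16 = 14)
D*z = (203 - √39)*14 = 2842 - 14*√39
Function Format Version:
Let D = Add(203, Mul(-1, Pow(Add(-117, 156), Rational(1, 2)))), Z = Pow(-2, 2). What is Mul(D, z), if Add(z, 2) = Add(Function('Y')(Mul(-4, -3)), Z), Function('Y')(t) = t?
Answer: Add(2842, Mul(-14, Pow(39, Rational(1, 2)))) ≈ 2754.6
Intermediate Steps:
Z = 4
D = Add(203, Mul(-1, Pow(39, Rational(1, 2)))) ≈ 196.75
z = 14 (z = Add(-2, Add(Mul(-4, -3), 4)) = Add(-2, Add(12, 4)) = Add(-2, 16) = 14)
Mul(D, z) = Mul(Add(203, Mul(-1, Pow(39, Rational(1, 2)))), 14) = Add(2842, Mul(-14, Pow(39, Rational(1, 2))))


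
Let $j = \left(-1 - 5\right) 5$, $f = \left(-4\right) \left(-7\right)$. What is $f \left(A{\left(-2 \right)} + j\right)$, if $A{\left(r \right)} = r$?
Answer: $-896$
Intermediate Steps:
$f = 28$
$j = -30$ ($j = \left(-6\right) 5 = -30$)
$f \left(A{\left(-2 \right)} + j\right) = 28 \left(-2 - 30\right) = 28 \left(-32\right) = -896$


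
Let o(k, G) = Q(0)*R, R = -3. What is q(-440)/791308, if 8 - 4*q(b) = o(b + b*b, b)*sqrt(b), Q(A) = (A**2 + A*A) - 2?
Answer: 1/395654 - 3*I*sqrt(110)/791308 ≈ 2.5275e-6 - 3.9762e-5*I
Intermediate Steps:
Q(A) = -2 + 2*A**2 (Q(A) = (A**2 + A**2) - 2 = 2*A**2 - 2 = -2 + 2*A**2)
o(k, G) = 6 (o(k, G) = (-2 + 2*0**2)*(-3) = (-2 + 2*0)*(-3) = (-2 + 0)*(-3) = -2*(-3) = 6)
q(b) = 2 - 3*sqrt(b)/2
q(-440)/791308 = (2 - 3*I*sqrt(110))/791308 = (2 - 3*I*sqrt(110))*(1/791308) = 1/395654 - 3*I*sqrt(110)/791308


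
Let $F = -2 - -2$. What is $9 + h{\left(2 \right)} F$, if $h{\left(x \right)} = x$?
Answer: $9$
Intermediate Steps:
$F = 0$ ($F = -2 + 2 = 0$)
$9 + h{\left(2 \right)} F = 9 + 2 \cdot 0 = 9 + 0 = 9$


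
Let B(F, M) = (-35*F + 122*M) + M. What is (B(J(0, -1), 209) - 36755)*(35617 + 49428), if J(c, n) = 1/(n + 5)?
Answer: -3761285215/4 ≈ -9.4032e+8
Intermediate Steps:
J(c, n) = 1/(5 + n)
B(F, M) = -35*F + 123*M
(B(J(0, -1), 209) - 36755)*(35617 + 49428) = ((-35/(5 - 1) + 123*209) - 36755)*(35617 + 49428) = ((-35/4 + 25707) - 36755)*85045 = (102793/4 - 36755)*85045 = -44227/4*85045 = -3761285215/4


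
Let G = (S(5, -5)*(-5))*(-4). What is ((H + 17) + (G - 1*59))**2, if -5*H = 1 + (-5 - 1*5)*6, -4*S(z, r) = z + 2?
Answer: 106276/25 ≈ 4251.0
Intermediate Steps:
S(z, r) = -1/2 - z/4 (S(z, r) = -(z + 2)/4 = -(2 + z)/4 = -1/2 - z/4)
H = 59/5 (H = -(1 + (-5 - 1*5)*6)/5 = -(1 + (-5 - 5)*6)/5 = -(1 - 10*6)/5 = -(1 - 60)/5 = -1/5*(-59) = 59/5 ≈ 11.800)
G = -35 (G = ((-1/2 - 1/4*5)*(-5))*(-4) = ((-1/2 - 5/4)*(-5))*(-4) = -7/4*(-5)*(-4) = (35/4)*(-4) = -35)
((H + 17) + (G - 1*59))**2 = ((59/5 + 17) + (-35 - 1*59))**2 = (144/5 + (-35 - 59))**2 = (144/5 - 94)**2 = (-326/5)**2 = 106276/25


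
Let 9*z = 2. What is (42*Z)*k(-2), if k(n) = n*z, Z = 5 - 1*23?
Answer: 336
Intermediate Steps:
z = 2/9 (z = (⅑)*2 = 2/9 ≈ 0.22222)
Z = -18 (Z = 5 - 23 = -18)
k(n) = 2*n/9 (k(n) = n*(2/9) = 2*n/9)
(42*Z)*k(-2) = (42*(-18))*((2/9)*(-2)) = -756*(-4/9) = 336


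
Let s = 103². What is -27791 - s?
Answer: -38400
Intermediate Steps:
s = 10609
-27791 - s = -27791 - 1*10609 = -27791 - 10609 = -38400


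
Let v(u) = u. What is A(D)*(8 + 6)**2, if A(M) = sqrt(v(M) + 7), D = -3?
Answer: 392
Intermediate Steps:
A(M) = sqrt(7 + M) (A(M) = sqrt(M + 7) = sqrt(7 + M))
A(D)*(8 + 6)**2 = sqrt(7 - 3)*(8 + 6)**2 = sqrt(4)*14**2 = 2*196 = 392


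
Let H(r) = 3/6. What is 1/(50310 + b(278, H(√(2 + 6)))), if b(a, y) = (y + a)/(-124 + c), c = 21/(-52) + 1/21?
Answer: 135797/6831642948 ≈ 1.9878e-5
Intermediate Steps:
c = -389/1092 (c = 21*(-1/52) + 1*(1/21) = -21/52 + 1/21 = -389/1092 ≈ -0.35623)
H(r) = ½ (H(r) = 3*(⅙) = ½)
b(a, y) = -1092*a/135797 - 1092*y/135797 (b(a, y) = (y + a)/(-124 - 389/1092) = (a + y)/(-135797/1092) = (a + y)*(-1092/135797) = -1092*a/135797 - 1092*y/135797)
1/(50310 + b(278, H(√(2 + 6)))) = 1/(50310 + (-1092/135797*278 - 1092/135797*½)) = 1/(50310 + (-303576/135797 - 546/135797)) = 1/(50310 - 304122/135797) = 1/(6831642948/135797) = 135797/6831642948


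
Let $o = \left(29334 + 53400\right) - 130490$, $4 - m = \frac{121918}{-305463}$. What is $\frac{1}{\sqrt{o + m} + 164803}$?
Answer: $\frac{518981637}{85529881097225} - \frac{i \sqrt{4455589392470454}}{8296398466430825} \approx 6.0678 \cdot 10^{-6} - 8.0457 \cdot 10^{-9} i$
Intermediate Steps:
$m = \frac{1343770}{305463}$ ($m = 4 - \frac{121918}{-305463} = 4 - 121918 \left(- \frac{1}{305463}\right) = 4 - - \frac{121918}{305463} = 4 + \frac{121918}{305463} = \frac{1343770}{305463} \approx 4.3991$)
$o = -47756$ ($o = 82734 - 130490 = -47756$)
$\frac{1}{\sqrt{o + m} + 164803} = \frac{1}{\sqrt{-47756 + \frac{1343770}{305463}} + 164803} = \frac{1}{\sqrt{- \frac{14586347258}{305463}} + 164803} = \frac{1}{\frac{i \sqrt{4455589392470454}}{305463} + 164803} = \frac{1}{164803 + \frac{i \sqrt{4455589392470454}}{305463}}$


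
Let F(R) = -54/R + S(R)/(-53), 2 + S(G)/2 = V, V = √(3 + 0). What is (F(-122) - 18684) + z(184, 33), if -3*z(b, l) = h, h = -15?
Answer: -60387532/3233 - 2*√3/53 ≈ -18679.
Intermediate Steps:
V = √3 ≈ 1.7320
S(G) = -4 + 2*√3
z(b, l) = 5 (z(b, l) = -⅓*(-15) = 5)
F(R) = 4/53 - 54/R - 2*√3/53 (F(R) = -54/R + (-4 + 2*√3)/(-53) = -54/R + (-4 + 2*√3)*(-1/53) = -54/R + (4/53 - 2*√3/53) = 4/53 - 54/R - 2*√3/53)
(F(-122) - 18684) + z(184, 33) = ((2/53)*(-1431 - 122*(2 - √3))/(-122) - 18684) + 5 = ((2/53)*(-1/122)*(-1431 + (-244 + 122*√3)) - 18684) + 5 = ((2/53)*(-1/122)*(-1675 + 122*√3) - 18684) + 5 = ((1675/3233 - 2*√3/53) - 18684) + 5 = (-60403697/3233 - 2*√3/53) + 5 = -60387532/3233 - 2*√3/53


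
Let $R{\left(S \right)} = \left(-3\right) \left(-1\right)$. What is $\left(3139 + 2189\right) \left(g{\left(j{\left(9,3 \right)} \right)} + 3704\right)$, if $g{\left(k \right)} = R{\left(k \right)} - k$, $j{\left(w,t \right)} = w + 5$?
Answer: $19676304$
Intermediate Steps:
$R{\left(S \right)} = 3$
$j{\left(w,t \right)} = 5 + w$
$g{\left(k \right)} = 3 - k$
$\left(3139 + 2189\right) \left(g{\left(j{\left(9,3 \right)} \right)} + 3704\right) = \left(3139 + 2189\right) \left(\left(3 - \left(5 + 9\right)\right) + 3704\right) = 5328 \left(\left(3 - 14\right) + 3704\right) = 5328 \left(-11 + 3704\right) = 5328 \cdot 3693 = 19676304$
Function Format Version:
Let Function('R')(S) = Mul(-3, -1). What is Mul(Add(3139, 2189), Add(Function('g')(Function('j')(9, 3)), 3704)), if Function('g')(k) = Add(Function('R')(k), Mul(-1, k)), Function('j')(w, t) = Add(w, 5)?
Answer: 19676304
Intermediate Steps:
Function('R')(S) = 3
Function('j')(w, t) = Add(5, w)
Function('g')(k) = Add(3, Mul(-1, k))
Mul(Add(3139, 2189), Add(Function('g')(Function('j')(9, 3)), 3704)) = Mul(Add(3139, 2189), Add(Add(3, Mul(-1, Add(5, 9))), 3704)) = Mul(5328, Add(Add(3, Mul(-1, 14)), 3704)) = Mul(5328, Add(Add(3, -14), 3704)) = Mul(5328, Add(-11, 3704)) = Mul(5328, 3693) = 19676304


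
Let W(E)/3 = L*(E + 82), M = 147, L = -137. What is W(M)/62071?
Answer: -94119/62071 ≈ -1.5163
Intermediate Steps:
W(E) = -33702 - 411*E (W(E) = 3*(-137*(E + 82)) = 3*(-137*(82 + E)) = 3*(-11234 - 137*E) = -33702 - 411*E)
W(M)/62071 = (-33702 - 411*147)/62071 = (-33702 - 60417)*(1/62071) = -94119*1/62071 = -94119/62071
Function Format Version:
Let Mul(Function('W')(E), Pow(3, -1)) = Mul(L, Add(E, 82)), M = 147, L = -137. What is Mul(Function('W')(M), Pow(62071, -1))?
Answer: Rational(-94119, 62071) ≈ -1.5163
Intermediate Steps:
Function('W')(E) = Add(-33702, Mul(-411, E)) (Function('W')(E) = Mul(3, Mul(-137, Add(E, 82))) = Mul(3, Mul(-137, Add(82, E))) = Mul(3, Add(-11234, Mul(-137, E))) = Add(-33702, Mul(-411, E)))
Mul(Function('W')(M), Pow(62071, -1)) = Mul(Add(-33702, Mul(-411, 147)), Pow(62071, -1)) = Mul(Add(-33702, -60417), Rational(1, 62071)) = Mul(-94119, Rational(1, 62071)) = Rational(-94119, 62071)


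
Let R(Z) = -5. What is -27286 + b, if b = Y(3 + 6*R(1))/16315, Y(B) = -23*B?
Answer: -445170469/16315 ≈ -27286.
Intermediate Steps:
b = 621/16315 (b = -23*(3 + 6*(-5))/16315 = -23*(3 - 30)*(1/16315) = -23*(-27)*(1/16315) = 621*(1/16315) = 621/16315 ≈ 0.038063)
-27286 + b = -27286 + 621/16315 = -445170469/16315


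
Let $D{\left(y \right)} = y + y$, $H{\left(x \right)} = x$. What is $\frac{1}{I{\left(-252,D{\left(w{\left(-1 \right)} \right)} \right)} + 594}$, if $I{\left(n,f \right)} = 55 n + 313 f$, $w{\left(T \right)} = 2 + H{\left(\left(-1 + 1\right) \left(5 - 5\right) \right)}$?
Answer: $- \frac{1}{12014} \approx -8.3236 \cdot 10^{-5}$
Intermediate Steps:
$w{\left(T \right)} = 2$ ($w{\left(T \right)} = 2 + \left(-1 + 1\right) \left(5 - 5\right) = 2 + 0 \cdot 0 = 2 + 0 = 2$)
$D{\left(y \right)} = 2 y$
$\frac{1}{I{\left(-252,D{\left(w{\left(-1 \right)} \right)} \right)} + 594} = \frac{1}{\left(55 \left(-252\right) + 313 \cdot 2 \cdot 2\right) + 594} = \frac{1}{\left(-13860 + 313 \cdot 4\right) + 594} = \frac{1}{\left(-13860 + 1252\right) + 594} = \frac{1}{-12608 + 594} = \frac{1}{-12014} = - \frac{1}{12014}$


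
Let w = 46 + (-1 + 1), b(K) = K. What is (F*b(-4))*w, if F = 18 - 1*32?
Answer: 2576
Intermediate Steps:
w = 46 (w = 46 + 0 = 46)
F = -14 (F = 18 - 32 = -14)
(F*b(-4))*w = -14*(-4)*46 = 56*46 = 2576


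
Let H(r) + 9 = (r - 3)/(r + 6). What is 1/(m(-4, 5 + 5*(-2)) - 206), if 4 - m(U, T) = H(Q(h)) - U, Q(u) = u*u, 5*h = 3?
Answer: -53/10419 ≈ -0.0050869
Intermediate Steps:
h = 3/5 (h = (1/5)*3 = 3/5 ≈ 0.60000)
Q(u) = u**2
H(r) = -9 + (-3 + r)/(6 + r) (H(r) = -9 + (r - 3)/(r + 6) = -9 + (-3 + r)/(6 + r))
m(U, T) = 711/53 + U (m(U, T) = 4 - ((-57 - 8*(3/5)**2)/(6 + (3/5)**2) - U) = 4 - ((-57 - 8*9/25)/(6 + 9/25) - U) = 4 - ((-57 - 72/25)/(159/25) - U) = 4 - ((25/159)*(-1497/25) - U) = 4 - (-499/53 - U) = 4 + (499/53 + U) = 711/53 + U)
1/(m(-4, 5 + 5*(-2)) - 206) = 1/((711/53 - 4) - 206) = 1/(499/53 - 206) = 1/(-10419/53) = -53/10419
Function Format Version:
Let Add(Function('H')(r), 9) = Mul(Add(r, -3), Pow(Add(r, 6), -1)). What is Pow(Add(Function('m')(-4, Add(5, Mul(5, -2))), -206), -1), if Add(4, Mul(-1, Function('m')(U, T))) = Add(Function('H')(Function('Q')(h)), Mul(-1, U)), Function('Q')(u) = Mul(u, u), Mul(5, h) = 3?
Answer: Rational(-53, 10419) ≈ -0.0050869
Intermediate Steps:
h = Rational(3, 5) (h = Mul(Rational(1, 5), 3) = Rational(3, 5) ≈ 0.60000)
Function('Q')(u) = Pow(u, 2)
Function('H')(r) = Add(-9, Mul(Pow(Add(6, r), -1), Add(-3, r))) (Function('H')(r) = Add(-9, Mul(Add(r, -3), Pow(Add(r, 6), -1))) = Add(-9, Mul(Add(-3, r), Pow(Add(6, r), -1))) = Add(-9, Mul(Pow(Add(6, r), -1), Add(-3, r))))
Function('m')(U, T) = Add(Rational(711, 53), U) (Function('m')(U, T) = Add(4, Mul(-1, Add(Mul(Pow(Add(6, Pow(Rational(3, 5), 2)), -1), Add(-57, Mul(-8, Pow(Rational(3, 5), 2)))), Mul(-1, U)))) = Add(4, Mul(-1, Add(Mul(Pow(Add(6, Rational(9, 25)), -1), Add(-57, Mul(-8, Rational(9, 25)))), Mul(-1, U)))) = Add(4, Mul(-1, Add(Mul(Pow(Rational(159, 25), -1), Add(-57, Rational(-72, 25))), Mul(-1, U)))) = Add(4, Mul(-1, Add(Mul(Rational(25, 159), Rational(-1497, 25)), Mul(-1, U)))) = Add(4, Mul(-1, Add(Rational(-499, 53), Mul(-1, U)))) = Add(4, Add(Rational(499, 53), U)) = Add(Rational(711, 53), U))
Pow(Add(Function('m')(-4, Add(5, Mul(5, -2))), -206), -1) = Pow(Add(Add(Rational(711, 53), -4), -206), -1) = Pow(Add(Rational(499, 53), -206), -1) = Pow(Rational(-10419, 53), -1) = Rational(-53, 10419)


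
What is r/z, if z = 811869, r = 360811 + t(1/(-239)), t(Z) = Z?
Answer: 86233828/194036691 ≈ 0.44442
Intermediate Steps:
r = 86233828/239 (r = 360811 + 1/(-239) = 360811 - 1/239 = 86233828/239 ≈ 3.6081e+5)
r/z = (86233828/239)/811869 = (86233828/239)*(1/811869) = 86233828/194036691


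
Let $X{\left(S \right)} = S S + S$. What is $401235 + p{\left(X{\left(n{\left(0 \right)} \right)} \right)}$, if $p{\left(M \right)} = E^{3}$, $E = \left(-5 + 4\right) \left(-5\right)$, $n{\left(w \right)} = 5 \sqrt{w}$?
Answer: $401360$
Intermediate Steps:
$X{\left(S \right)} = S + S^{2}$ ($X{\left(S \right)} = S^{2} + S = S + S^{2}$)
$E = 5$ ($E = \left(-1\right) \left(-5\right) = 5$)
$p{\left(M \right)} = 125$ ($p{\left(M \right)} = 5^{3} = 125$)
$401235 + p{\left(X{\left(n{\left(0 \right)} \right)} \right)} = 401235 + 125 = 401360$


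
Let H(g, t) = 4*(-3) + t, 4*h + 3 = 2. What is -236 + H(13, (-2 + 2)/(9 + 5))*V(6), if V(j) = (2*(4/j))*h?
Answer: -232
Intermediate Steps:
h = -¼ (h = -¾ + (¼)*2 = -¾ + ½ = -¼ ≈ -0.25000)
H(g, t) = -12 + t
V(j) = -2/j (V(j) = (2*(4/j))*(-¼) = (8/j)*(-¼) = -2/j)
-236 + H(13, (-2 + 2)/(9 + 5))*V(6) = -236 + (-12 + (-2 + 2)/(9 + 5))*(-2/6) = -236 + (-12 + 0/14)*(-2*⅙) = -236 + (-12 + 0*(1/14))*(-⅓) = -236 + (-12 + 0)*(-⅓) = -236 - 12*(-⅓) = -236 + 4 = -232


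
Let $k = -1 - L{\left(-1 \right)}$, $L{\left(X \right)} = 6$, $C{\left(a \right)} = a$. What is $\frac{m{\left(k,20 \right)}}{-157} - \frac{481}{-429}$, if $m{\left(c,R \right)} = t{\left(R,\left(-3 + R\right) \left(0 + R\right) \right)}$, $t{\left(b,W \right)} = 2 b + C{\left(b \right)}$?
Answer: $\frac{3829}{5181} \approx 0.73905$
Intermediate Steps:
$k = -7$ ($k = -1 - 6 = -7$)
$t{\left(b,W \right)} = 3 b$ ($t{\left(b,W \right)} = 2 b + b = 3 b$)
$m{\left(c,R \right)} = 3 R$
$\frac{m{\left(k,20 \right)}}{-157} - \frac{481}{-429} = \frac{3 \cdot 20}{-157} - \frac{481}{-429} = 60 \left(- \frac{1}{157}\right) - - \frac{37}{33} = - \frac{60}{157} + \frac{37}{33} = \frac{3829}{5181}$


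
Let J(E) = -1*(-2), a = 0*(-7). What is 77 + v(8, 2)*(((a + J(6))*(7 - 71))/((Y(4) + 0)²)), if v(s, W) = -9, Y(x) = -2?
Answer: 365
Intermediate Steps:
a = 0
J(E) = 2
77 + v(8, 2)*(((a + J(6))*(7 - 71))/((Y(4) + 0)²)) = 77 - 9*(0 + 2)*(7 - 71)/((-2 + 0)²) = 77 - 9*2*(-64)/((-2)²) = 77 - (-1152)/4 = 77 - 9*(-32) = 77 + 288 = 365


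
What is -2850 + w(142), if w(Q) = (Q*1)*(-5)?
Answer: -3560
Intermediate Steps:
w(Q) = -5*Q (w(Q) = Q*(-5) = -5*Q)
-2850 + w(142) = -2850 - 5*142 = -2850 - 710 = -3560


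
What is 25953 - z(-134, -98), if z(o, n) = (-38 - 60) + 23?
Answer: 26028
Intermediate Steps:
z(o, n) = -75 (z(o, n) = -98 + 23 = -75)
25953 - z(-134, -98) = 25953 - 1*(-75) = 25953 + 75 = 26028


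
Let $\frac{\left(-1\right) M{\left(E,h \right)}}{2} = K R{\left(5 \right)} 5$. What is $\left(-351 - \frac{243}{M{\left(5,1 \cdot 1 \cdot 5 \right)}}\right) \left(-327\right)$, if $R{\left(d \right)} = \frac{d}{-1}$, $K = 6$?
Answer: $\frac{11504187}{100} \approx 1.1504 \cdot 10^{5}$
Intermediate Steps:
$R{\left(d \right)} = - d$ ($R{\left(d \right)} = d \left(-1\right) = - d$)
$M{\left(E,h \right)} = 300$ ($M{\left(E,h \right)} = - 2 \cdot 6 \left(\left(-1\right) 5\right) 5 = - 2 \cdot 6 \left(-5\right) 5 = - 2 \left(\left(-30\right) 5\right) = \left(-2\right) \left(-150\right) = 300$)
$\left(-351 - \frac{243}{M{\left(5,1 \cdot 1 \cdot 5 \right)}}\right) \left(-327\right) = \left(-351 - \frac{243}{300}\right) \left(-327\right) = \left(-351 - \frac{81}{100}\right) \left(-327\right) = \left(- \frac{35181}{100}\right) \left(-327\right) = \frac{11504187}{100}$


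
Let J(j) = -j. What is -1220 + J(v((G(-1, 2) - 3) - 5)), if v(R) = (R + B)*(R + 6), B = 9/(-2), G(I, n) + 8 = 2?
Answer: -1368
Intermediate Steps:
G(I, n) = -6 (G(I, n) = -8 + 2 = -6)
B = -9/2 (B = 9*(-1/2) = -9/2 ≈ -4.5000)
v(R) = (6 + R)*(-9/2 + R) (v(R) = (R - 9/2)*(R + 6) = (-9/2 + R)*(6 + R) = (6 + R)*(-9/2 + R))
-1220 + J(v((G(-1, 2) - 3) - 5)) = -1220 - (-27 + ((-6 - 3) - 5)**2 + 3*((-6 - 3) - 5)/2) = -1220 - (-27 + (-9 - 5)**2 + 3*(-9 - 5)/2) = -1220 - (-27 + (-14)**2 + (3/2)*(-14)) = -1220 - (-27 + 196 - 21) = -1220 - 1*148 = -1220 - 148 = -1368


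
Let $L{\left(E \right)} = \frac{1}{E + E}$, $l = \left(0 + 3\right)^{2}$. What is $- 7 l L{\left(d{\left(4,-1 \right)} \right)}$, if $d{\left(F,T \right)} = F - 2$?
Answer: $- \frac{63}{4} \approx -15.75$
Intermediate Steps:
$d{\left(F,T \right)} = -2 + F$ ($d{\left(F,T \right)} = F - 2 = -2 + F$)
$l = 9$ ($l = 3^{2} = 9$)
$L{\left(E \right)} = \frac{1}{2 E}$
$- 7 l L{\left(d{\left(4,-1 \right)} \right)} = \left(-7\right) 9 \frac{1}{2 \left(-2 + 4\right)} = - 63 \frac{1}{2 \cdot 2} = - 63 \cdot \frac{1}{2} \cdot \frac{1}{2} = \left(-63\right) \frac{1}{4} = - \frac{63}{4}$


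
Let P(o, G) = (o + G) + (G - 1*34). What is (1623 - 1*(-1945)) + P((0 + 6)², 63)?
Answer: 3696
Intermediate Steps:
P(o, G) = -34 + o + 2*G (P(o, G) = (G + o) + (G - 34) = (G + o) + (-34 + G) = -34 + o + 2*G)
(1623 - 1*(-1945)) + P((0 + 6)², 63) = (1623 - 1*(-1945)) + (-34 + (0 + 6)² + 2*63) = (1623 + 1945) + (-34 + 6² + 126) = 3568 + (-34 + 36 + 126) = 3568 + 128 = 3696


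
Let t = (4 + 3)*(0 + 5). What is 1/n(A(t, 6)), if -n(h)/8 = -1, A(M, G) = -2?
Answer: ⅛ ≈ 0.12500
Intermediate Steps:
t = 35 (t = 7*5 = 35)
n(h) = 8 (n(h) = -8*(-1) = 8)
1/n(A(t, 6)) = 1/8 = ⅛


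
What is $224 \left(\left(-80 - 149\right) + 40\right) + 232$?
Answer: $-42104$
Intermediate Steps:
$224 \left(\left(-80 - 149\right) + 40\right) + 232 = 224 \left(-229 + 40\right) + 232 = 224 \left(-189\right) + 232 = -42336 + 232 = -42104$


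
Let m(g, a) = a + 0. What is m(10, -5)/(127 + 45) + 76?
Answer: 13067/172 ≈ 75.971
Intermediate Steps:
m(g, a) = a
m(10, -5)/(127 + 45) + 76 = -5/(127 + 45) + 76 = -5/172 + 76 = 13067/172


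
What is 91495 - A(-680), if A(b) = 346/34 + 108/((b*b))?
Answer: 10575645573/115600 ≈ 91485.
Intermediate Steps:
A(b) = 173/17 + 108/b**2 (A(b) = 346*(1/34) + 108/(b**2) = 173/17 + 108/b**2)
91495 - A(-680) = 91495 - (173/17 + 108/(-680)**2) = 91495 - (173/17 + 108*(1/462400)) = 91495 - (173/17 + 27/115600) = 91495 - 1*1176427/115600 = 91495 - 1176427/115600 = 10575645573/115600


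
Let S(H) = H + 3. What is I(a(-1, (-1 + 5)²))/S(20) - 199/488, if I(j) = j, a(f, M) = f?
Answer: -5065/11224 ≈ -0.45127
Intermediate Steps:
S(H) = 3 + H
I(a(-1, (-1 + 5)²))/S(20) - 199/488 = -1/(3 + 20) - 199/488 = -1/23 - 199*1/488 = -1*1/23 - 199/488 = -1/23 - 199/488 = -5065/11224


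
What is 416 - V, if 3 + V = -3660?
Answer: 4079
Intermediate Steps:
V = -3663 (V = -3 - 3660 = -3663)
416 - V = 416 - 1*(-3663) = 416 + 3663 = 4079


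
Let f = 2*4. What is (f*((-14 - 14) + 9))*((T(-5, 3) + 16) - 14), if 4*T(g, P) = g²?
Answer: -1254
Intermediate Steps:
T(g, P) = g²/4
f = 8
(f*((-14 - 14) + 9))*((T(-5, 3) + 16) - 14) = (8*((-14 - 14) + 9))*(((¼)*(-5)² + 16) - 14) = (8*(-28 + 9))*(((¼)*25 + 16) - 14) = (8*(-19))*((25/4 + 16) - 14) = -152*(89/4 - 14) = -152*33/4 = -1254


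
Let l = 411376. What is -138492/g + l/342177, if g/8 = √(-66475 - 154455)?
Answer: 411376/342177 + 34623*I*√220930/441860 ≈ 1.2022 + 36.831*I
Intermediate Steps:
g = 8*I*√220930 (g = 8*√(-66475 - 154455) = 8*√(-220930) = 8*(I*√220930) = 8*I*√220930 ≈ 3760.3*I)
-138492/g + l/342177 = -138492*(-I*√220930/1767440) + 411376/342177 = -(-34623)*I*√220930/441860 + 411376*(1/342177) = 34623*I*√220930/441860 + 411376/342177 = 411376/342177 + 34623*I*√220930/441860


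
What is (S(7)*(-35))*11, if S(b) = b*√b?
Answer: -2695*√7 ≈ -7130.3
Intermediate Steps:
S(b) = b^(3/2)
(S(7)*(-35))*11 = (7^(3/2)*(-35))*11 = ((7*√7)*(-35))*11 = -245*√7*11 = -2695*√7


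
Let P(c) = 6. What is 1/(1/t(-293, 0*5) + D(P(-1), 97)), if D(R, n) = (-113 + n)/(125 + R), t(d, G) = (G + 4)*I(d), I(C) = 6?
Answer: -3144/253 ≈ -12.427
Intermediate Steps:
t(d, G) = 24 + 6*G (t(d, G) = (G + 4)*6 = (4 + G)*6 = 24 + 6*G)
D(R, n) = (-113 + n)/(125 + R)
1/(1/t(-293, 0*5) + D(P(-1), 97)) = 1/(1/(24 + 6*(0*5)) + (-113 + 97)/(125 + 6)) = 1/(1/(24 + 6*0) - 16/131) = 1/(1/(24 + 0) + (1/131)*(-16)) = 1/(1/24 - 16/131) = 1/(-253/3144) = -3144/253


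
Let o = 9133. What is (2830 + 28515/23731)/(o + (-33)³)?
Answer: -67187245/636085724 ≈ -0.10563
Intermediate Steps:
(2830 + 28515/23731)/(o + (-33)³) = (2830 + 28515/23731)/(9133 + (-33)³) = (2830 + 28515*(1/23731))/(9133 - 35937) = (2830 + 28515/23731)/(-26804) = (67187245/23731)*(-1/26804) = -67187245/636085724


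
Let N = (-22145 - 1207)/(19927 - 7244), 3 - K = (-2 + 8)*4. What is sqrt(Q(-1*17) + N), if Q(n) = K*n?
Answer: sqrt(57130307157)/12683 ≈ 18.846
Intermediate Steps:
K = -21 (K = 3 - (-2 + 8)*4 = 3 - 6*4 = 3 - 1*24 = 3 - 24 = -21)
N = -23352/12683 ≈ -1.8412
Q(n) = -21*n
sqrt(Q(-1*17) + N) = sqrt(-(-21)*17 - 23352/12683) = sqrt(-21*(-17) - 23352/12683) = sqrt(357 - 23352/12683) = sqrt(4504479/12683) = sqrt(57130307157)/12683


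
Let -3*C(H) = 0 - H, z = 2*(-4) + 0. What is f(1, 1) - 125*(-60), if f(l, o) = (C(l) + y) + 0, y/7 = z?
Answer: 22333/3 ≈ 7444.3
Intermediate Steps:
z = -8 (z = -8 + 0 = -8)
C(H) = H/3 (C(H) = -(0 - H)/3 = -(-1)*H/3 = H/3)
y = -56 (y = 7*(-8) = -56)
f(l, o) = -56 + l/3 (f(l, o) = (l/3 - 56) + 0 = (-56 + l/3) + 0 = -56 + l/3)
f(1, 1) - 125*(-60) = (-56 + (⅓)*1) - 125*(-60) = (-56 + ⅓) + 7500 = -167/3 + 7500 = 22333/3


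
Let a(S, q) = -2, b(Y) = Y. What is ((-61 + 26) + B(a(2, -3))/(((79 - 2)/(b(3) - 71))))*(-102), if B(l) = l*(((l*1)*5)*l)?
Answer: -2550/77 ≈ -33.117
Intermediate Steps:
B(l) = 5*l³ (B(l) = l*((l*5)*l) = l*((5*l)*l) = l*(5*l²) = 5*l³)
((-61 + 26) + B(a(2, -3))/(((79 - 2)/(b(3) - 71))))*(-102) = ((-61 + 26) + (5*(-2)³)/(((79 - 2)/(3 - 71))))*(-102) = (-35 + (5*(-8))/((77/(-68))))*(-102) = (-35 - 40/(77*(-1/68)))*(-102) = (-35 - 40/(-77/68))*(-102) = (-35 - 40*(-68/77))*(-102) = (-35 + 2720/77)*(-102) = (25/77)*(-102) = -2550/77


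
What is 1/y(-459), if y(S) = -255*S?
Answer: 1/117045 ≈ 8.5437e-6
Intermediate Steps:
1/y(-459) = 1/(-255*(-459)) = 1/117045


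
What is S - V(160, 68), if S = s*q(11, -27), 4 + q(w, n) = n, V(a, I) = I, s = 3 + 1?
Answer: -192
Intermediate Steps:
s = 4
q(w, n) = -4 + n
S = -124 (S = 4*(-4 - 27) = 4*(-31) = -124)
S - V(160, 68) = -124 - 1*68 = -124 - 68 = -192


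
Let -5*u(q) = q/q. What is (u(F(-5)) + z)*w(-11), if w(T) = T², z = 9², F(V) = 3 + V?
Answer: 48884/5 ≈ 9776.8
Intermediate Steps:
z = 81
u(q) = -⅕ (u(q) = -q/(5*q) = -⅕*1 = -⅕)
(u(F(-5)) + z)*w(-11) = (-⅕ + 81)*(-11)² = (404/5)*121 = 48884/5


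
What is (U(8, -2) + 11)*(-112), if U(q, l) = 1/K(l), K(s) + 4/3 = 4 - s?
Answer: -1256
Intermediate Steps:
K(s) = 8/3 - s (K(s) = -4/3 + (4 - s) = 8/3 - s)
U(q, l) = 1/(8/3 - l)
(U(8, -2) + 11)*(-112) = (-3/(-8 + 3*(-2)) + 11)*(-112) = (-3/(-8 - 6) + 11)*(-112) = (-3/(-14) + 11)*(-112) = (-3*(-1/14) + 11)*(-112) = (3/14 + 11)*(-112) = (157/14)*(-112) = -1256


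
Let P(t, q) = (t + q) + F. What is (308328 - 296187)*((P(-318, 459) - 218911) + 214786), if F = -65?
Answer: -49158909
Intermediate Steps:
P(t, q) = -65 + q + t (P(t, q) = (t + q) - 65 = (q + t) - 65 = -65 + q + t)
(308328 - 296187)*((P(-318, 459) - 218911) + 214786) = (308328 - 296187)*(((-65 + 459 - 318) - 218911) + 214786) = 12141*((76 - 218911) + 214786) = 12141*(-218835 + 214786) = 12141*(-4049) = -49158909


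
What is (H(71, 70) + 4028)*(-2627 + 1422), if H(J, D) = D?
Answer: -4938090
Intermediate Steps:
(H(71, 70) + 4028)*(-2627 + 1422) = (70 + 4028)*(-2627 + 1422) = 4098*(-1205) = -4938090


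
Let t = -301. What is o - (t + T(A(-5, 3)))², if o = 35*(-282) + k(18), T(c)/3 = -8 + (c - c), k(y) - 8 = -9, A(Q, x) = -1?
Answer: -115496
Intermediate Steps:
k(y) = -1 (k(y) = 8 - 9 = -1)
T(c) = -24 (T(c) = 3*(-8 + (c - c)) = 3*(-8 + 0) = 3*(-8) = -24)
o = -9871 (o = 35*(-282) - 1 = -9870 - 1 = -9871)
o - (t + T(A(-5, 3)))² = -9871 - (-301 - 24)² = -9871 - 1*(-325)² = -9871 - 1*105625 = -9871 - 105625 = -115496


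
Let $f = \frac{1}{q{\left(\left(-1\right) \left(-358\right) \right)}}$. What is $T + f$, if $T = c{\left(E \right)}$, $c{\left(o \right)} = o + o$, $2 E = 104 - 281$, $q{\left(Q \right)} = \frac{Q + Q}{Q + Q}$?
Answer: $-176$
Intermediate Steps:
$q{\left(Q \right)} = 1$ ($q{\left(Q \right)} = \frac{2 Q}{2 Q} = 2 Q \frac{1}{2 Q} = 1$)
$E = - \frac{177}{2}$ ($E = \frac{104 - 281}{2} = \frac{1}{2} \left(-177\right) = - \frac{177}{2} \approx -88.5$)
$f = 1$ ($f = 1^{-1} = 1$)
$c{\left(o \right)} = 2 o$
$T = -177$ ($T = 2 \left(- \frac{177}{2}\right) = -177$)
$T + f = -177 + 1 = -176$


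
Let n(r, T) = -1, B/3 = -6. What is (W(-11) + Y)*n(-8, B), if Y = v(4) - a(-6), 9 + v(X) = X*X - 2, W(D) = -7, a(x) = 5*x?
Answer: -28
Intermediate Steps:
v(X) = -11 + X² (v(X) = -9 + (X*X - 2) = -9 + (X² - 2) = -9 + (-2 + X²) = -11 + X²)
B = -18 (B = 3*(-6) = -18)
Y = 35 (Y = (-11 + 4²) - 5*(-6) = (-11 + 16) - 1*(-30) = 5 + 30 = 35)
(W(-11) + Y)*n(-8, B) = (-7 + 35)*(-1) = 28*(-1) = -28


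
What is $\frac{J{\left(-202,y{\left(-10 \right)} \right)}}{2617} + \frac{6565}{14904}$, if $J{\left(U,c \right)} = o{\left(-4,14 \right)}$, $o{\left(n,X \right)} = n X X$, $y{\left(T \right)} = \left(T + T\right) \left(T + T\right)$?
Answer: $\frac{5495869}{39003768} \approx 0.14091$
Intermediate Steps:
$y{\left(T \right)} = 4 T^{2}$ ($y{\left(T \right)} = 2 T 2 T = 4 T^{2}$)
$o{\left(n,X \right)} = n X^{2}$ ($o{\left(n,X \right)} = X n X = n X^{2}$)
$J{\left(U,c \right)} = -784$ ($J{\left(U,c \right)} = - 4 \cdot 14^{2} = \left(-4\right) 196 = -784$)
$\frac{J{\left(-202,y{\left(-10 \right)} \right)}}{2617} + \frac{6565}{14904} = - \frac{784}{2617} + \frac{6565}{14904} = \frac{5495869}{39003768}$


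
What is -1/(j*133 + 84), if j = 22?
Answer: -1/3010 ≈ -0.00033223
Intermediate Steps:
-1/(j*133 + 84) = -1/(22*133 + 84) = -1/(2926 + 84) = -1/3010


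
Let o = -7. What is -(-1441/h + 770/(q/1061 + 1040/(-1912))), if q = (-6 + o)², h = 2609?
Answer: 509563014169/254479251 ≈ 2002.4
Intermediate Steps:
q = 169 (q = (-6 - 7)² = (-13)² = 169)
-(-1441/h + 770/(q/1061 + 1040/(-1912))) = -(-1441/2609 + 770/(169/1061 + 1040/(-1912))) = -(-1441*1/2609 + 770/(169*(1/1061) + 1040*(-1/1912))) = -(-1441/2609 + 770/(169/1061 - 130/239)) = -(-1441/2609 + 770/(-97539/253579)) = -(-1441/2609 + 770*(-253579/97539)) = -(-1441/2609 - 195255830/97539) = -1*(-509563014169/254479251) = 509563014169/254479251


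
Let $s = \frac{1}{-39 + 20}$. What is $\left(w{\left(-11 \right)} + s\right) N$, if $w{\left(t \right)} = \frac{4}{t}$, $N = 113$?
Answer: $- \frac{9831}{209} \approx -47.038$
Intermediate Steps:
$s = - \frac{1}{19}$ ($s = \frac{1}{-19} = - \frac{1}{19} \approx -0.052632$)
$\left(w{\left(-11 \right)} + s\right) N = \left(\frac{4}{-11} - \frac{1}{19}\right) 113 = \left(4 \left(- \frac{1}{11}\right) - \frac{1}{19}\right) 113 = \left(- \frac{4}{11} - \frac{1}{19}\right) 113 = \left(- \frac{87}{209}\right) 113 = - \frac{9831}{209}$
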